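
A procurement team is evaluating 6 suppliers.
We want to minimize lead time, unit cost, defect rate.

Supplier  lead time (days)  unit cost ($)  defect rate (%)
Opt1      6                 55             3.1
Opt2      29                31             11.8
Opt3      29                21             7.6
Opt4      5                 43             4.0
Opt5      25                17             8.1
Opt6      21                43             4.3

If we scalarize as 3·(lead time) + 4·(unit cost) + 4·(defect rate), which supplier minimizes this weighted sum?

Opt5

Opt1: 3·6 + 4·55 + 4·3.1 = 250.4
Opt2: 3·29 + 4·31 + 4·11.8 = 258.2
Opt3: 3·29 + 4·21 + 4·7.6 = 201.4
Opt4: 3·5 + 4·43 + 4·4.0 = 203.0
Opt5: 3·25 + 4·17 + 4·8.1 = 175.4
Opt6: 3·21 + 4·43 + 4·4.3 = 252.2
Lowest: Opt5 at 175.4.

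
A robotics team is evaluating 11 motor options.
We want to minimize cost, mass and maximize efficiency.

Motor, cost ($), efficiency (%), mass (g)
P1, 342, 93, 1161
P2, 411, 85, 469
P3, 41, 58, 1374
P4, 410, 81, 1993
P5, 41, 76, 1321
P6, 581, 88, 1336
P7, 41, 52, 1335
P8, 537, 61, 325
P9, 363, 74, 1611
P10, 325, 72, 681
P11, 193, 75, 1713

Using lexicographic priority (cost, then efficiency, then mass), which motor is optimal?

First minimize cost: best is 41, kept {P3, P5, P7}.
Then maximize efficiency: best is 76, kept {P5}.

P5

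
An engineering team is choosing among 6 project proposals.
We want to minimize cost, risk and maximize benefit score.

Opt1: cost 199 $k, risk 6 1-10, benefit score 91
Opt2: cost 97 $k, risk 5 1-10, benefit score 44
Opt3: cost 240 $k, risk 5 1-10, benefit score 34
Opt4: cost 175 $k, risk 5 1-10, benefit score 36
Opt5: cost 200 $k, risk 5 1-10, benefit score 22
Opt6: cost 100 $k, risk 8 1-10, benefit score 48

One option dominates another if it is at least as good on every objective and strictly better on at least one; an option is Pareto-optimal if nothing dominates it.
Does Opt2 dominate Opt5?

Yes

Opt2 vs Opt5: cost 97≤200, risk 5≤5, benefit score 44≥22 — Opt2 is at least as good on every objective with at least one strict improvement.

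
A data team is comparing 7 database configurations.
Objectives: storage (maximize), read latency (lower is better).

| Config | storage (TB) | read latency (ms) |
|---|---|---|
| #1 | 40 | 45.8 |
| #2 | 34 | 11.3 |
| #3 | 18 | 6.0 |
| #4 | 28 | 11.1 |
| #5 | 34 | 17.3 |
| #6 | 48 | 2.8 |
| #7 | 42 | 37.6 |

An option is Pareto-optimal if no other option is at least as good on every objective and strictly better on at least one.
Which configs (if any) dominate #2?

#6: storage 48≥34, read latency 2.8≤11.3 — dominates #2.
Others (#1, #3, #4, #5, #7) are each worse than #2 on at least one objective.

#6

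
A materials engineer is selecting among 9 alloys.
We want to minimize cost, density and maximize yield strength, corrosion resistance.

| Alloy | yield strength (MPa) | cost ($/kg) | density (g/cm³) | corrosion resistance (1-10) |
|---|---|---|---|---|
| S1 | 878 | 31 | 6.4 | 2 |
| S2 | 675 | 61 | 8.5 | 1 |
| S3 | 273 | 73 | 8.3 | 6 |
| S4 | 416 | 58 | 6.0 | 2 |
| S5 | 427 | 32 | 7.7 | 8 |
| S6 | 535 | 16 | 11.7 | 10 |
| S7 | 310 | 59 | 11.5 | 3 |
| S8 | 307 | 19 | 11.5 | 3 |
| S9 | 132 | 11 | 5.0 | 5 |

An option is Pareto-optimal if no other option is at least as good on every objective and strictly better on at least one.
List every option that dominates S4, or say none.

none

S1: worse on density (6.4 vs 6.0).
S2: worse on cost (61 vs 58).
S3: worse on yield strength (273 vs 416).
S5: worse on density (7.7 vs 6.0).
S6: worse on density (11.7 vs 6.0).
S7: worse on yield strength (310 vs 416).
S8: worse on yield strength (307 vs 416).
S9: worse on yield strength (132 vs 416).
No option dominates S4.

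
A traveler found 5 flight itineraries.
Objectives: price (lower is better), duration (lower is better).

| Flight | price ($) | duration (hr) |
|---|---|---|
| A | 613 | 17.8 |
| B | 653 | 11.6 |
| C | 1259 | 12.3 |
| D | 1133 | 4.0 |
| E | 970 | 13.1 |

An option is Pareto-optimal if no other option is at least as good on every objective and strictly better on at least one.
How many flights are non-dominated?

A: not dominated (best price).
B: not dominated.
C: dominated by B (price 653≤1259, duration 11.6≤12.3).
D: not dominated (best duration).
E: dominated by B (price 653≤970, duration 11.6≤13.1).
Pareto-optimal: A, B, D → 3.

3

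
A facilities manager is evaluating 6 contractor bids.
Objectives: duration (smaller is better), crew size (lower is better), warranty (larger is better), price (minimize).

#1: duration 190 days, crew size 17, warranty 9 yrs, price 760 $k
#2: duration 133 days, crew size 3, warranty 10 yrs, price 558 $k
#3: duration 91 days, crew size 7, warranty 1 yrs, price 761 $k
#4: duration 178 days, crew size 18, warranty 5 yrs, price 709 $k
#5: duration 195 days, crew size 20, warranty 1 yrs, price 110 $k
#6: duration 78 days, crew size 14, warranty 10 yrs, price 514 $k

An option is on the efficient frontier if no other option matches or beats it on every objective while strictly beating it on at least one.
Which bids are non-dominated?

#1: dominated by #2 (duration 133≤190, crew size 3≤17, warranty 10≥9, price 558≤760).
#2: not dominated (best crew size).
#3: not dominated.
#4: dominated by #2 (duration 133≤178, crew size 3≤18, warranty 10≥5, price 558≤709).
#5: not dominated (best price).
#6: not dominated (best duration).

#2, #3, #5, #6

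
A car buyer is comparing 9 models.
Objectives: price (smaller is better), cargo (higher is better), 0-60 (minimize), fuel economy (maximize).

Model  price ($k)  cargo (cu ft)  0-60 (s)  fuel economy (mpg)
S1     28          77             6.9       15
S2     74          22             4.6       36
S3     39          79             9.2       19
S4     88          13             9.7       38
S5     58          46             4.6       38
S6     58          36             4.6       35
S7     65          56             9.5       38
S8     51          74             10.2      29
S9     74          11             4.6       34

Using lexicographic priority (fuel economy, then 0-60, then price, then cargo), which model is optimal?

First maximize fuel economy: best is 38, kept {S4, S5, S7}.
Then minimize 0-60: best is 4.6, kept {S5}.

S5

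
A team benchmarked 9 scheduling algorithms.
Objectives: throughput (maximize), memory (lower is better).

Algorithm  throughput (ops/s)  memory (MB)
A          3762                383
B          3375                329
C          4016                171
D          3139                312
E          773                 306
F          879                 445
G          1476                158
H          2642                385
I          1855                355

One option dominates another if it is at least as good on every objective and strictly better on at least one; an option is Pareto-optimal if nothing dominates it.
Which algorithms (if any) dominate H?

A, B, C, D

A: throughput 3762≥2642, memory 383≤385 — dominates H.
B: throughput 3375≥2642, memory 329≤385 — dominates H.
C: throughput 4016≥2642, memory 171≤385 — dominates H.
D: throughput 3139≥2642, memory 312≤385 — dominates H.
Others (E, F, G, I) are each worse than H on at least one objective.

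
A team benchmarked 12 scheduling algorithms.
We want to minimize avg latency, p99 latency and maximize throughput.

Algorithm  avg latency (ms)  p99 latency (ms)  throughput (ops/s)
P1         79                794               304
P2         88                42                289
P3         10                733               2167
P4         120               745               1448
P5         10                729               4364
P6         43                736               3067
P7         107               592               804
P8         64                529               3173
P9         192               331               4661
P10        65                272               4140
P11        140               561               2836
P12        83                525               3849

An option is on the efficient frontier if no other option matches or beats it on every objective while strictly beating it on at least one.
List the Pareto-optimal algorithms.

P2, P5, P8, P9, P10

P1: dominated by P3 (avg latency 10≤79, p99 latency 733≤794, throughput 2167≥304).
P2: not dominated (best p99 latency).
P3: dominated by P5 (avg latency 10≤10, p99 latency 729≤733, throughput 4364≥2167).
P4: dominated by P3 (avg latency 10≤120, p99 latency 733≤745, throughput 2167≥1448).
P5: not dominated.
P6: dominated by P5 (avg latency 10≤43, p99 latency 729≤736, throughput 4364≥3067).
P7: dominated by P8 (avg latency 64≤107, p99 latency 529≤592, throughput 3173≥804).
P8: not dominated.
P9: not dominated (best throughput).
P10: not dominated.
P11: dominated by P8 (avg latency 64≤140, p99 latency 529≤561, throughput 3173≥2836).
P12: dominated by P10 (avg latency 65≤83, p99 latency 272≤525, throughput 4140≥3849).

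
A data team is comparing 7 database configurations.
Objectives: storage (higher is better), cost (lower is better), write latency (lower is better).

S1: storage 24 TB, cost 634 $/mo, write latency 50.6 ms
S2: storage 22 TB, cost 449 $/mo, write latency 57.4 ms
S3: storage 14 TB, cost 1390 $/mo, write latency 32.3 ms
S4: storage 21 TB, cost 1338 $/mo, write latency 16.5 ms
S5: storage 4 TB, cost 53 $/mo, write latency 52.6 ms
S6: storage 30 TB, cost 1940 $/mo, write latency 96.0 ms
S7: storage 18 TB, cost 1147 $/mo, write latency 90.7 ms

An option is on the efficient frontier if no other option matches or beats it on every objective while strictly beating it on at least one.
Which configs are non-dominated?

S1: not dominated.
S2: not dominated.
S3: dominated by S4 (storage 21≥14, cost 1338≤1390, write latency 16.5≤32.3).
S4: not dominated (best write latency).
S5: not dominated (best cost).
S6: not dominated (best storage).
S7: dominated by S1 (storage 24≥18, cost 634≤1147, write latency 50.6≤90.7).

S1, S2, S4, S5, S6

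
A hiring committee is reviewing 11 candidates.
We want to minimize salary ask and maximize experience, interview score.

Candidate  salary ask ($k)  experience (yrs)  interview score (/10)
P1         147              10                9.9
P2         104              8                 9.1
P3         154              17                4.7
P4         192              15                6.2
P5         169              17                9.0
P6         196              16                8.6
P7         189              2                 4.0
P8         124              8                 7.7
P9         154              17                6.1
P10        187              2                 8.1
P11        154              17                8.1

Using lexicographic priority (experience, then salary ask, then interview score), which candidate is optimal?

P11

First maximize experience: best is 17, kept {P3, P5, P9, P11}.
Then minimize salary ask: best is 154, kept {P3, P9, P11}.
Then maximize interview score: best is 8.1, kept {P11}.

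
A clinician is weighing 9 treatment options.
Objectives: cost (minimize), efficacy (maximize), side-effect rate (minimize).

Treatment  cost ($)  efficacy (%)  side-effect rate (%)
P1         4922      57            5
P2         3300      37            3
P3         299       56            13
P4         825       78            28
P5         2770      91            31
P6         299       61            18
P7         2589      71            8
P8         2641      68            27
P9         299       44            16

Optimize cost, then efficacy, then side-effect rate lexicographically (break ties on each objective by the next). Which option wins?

P6

First minimize cost: best is 299, kept {P3, P6, P9}.
Then maximize efficacy: best is 61, kept {P6}.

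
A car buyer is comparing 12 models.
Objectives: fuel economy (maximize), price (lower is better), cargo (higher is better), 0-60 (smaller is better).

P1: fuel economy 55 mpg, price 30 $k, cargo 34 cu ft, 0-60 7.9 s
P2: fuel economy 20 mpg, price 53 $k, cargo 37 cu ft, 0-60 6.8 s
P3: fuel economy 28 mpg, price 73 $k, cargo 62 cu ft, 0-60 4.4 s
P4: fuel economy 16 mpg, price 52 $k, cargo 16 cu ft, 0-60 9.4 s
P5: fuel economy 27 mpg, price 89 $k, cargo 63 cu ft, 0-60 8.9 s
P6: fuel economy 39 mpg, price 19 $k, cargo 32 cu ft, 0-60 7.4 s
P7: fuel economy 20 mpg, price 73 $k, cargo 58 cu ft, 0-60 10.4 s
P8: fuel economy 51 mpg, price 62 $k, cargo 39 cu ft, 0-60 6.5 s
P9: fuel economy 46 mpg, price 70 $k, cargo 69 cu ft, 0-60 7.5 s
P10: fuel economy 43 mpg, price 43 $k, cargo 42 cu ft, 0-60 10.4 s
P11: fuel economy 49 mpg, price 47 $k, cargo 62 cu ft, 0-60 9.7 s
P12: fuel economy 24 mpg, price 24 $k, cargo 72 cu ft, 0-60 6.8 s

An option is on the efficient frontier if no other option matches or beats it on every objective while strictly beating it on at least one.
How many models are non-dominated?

P1: not dominated (best fuel economy).
P2: dominated by P12 (fuel economy 24≥20, price 24≤53, cargo 72≥37, 0-60 6.8≤6.8).
P3: not dominated (best 0-60).
P4: dominated by P1 (fuel economy 55≥16, price 30≤52, cargo 34≥16, 0-60 7.9≤9.4).
P5: dominated by P9 (fuel economy 46≥27, price 70≤89, cargo 69≥63, 0-60 7.5≤8.9).
P6: not dominated (best price).
P7: dominated by P3 (fuel economy 28≥20, price 73≤73, cargo 62≥58, 0-60 4.4≤10.4).
P8: not dominated.
P9: not dominated.
P10: not dominated.
P11: not dominated.
P12: not dominated (best cargo).
Pareto-optimal: P1, P3, P6, P8, P9, P10, P11, P12 → 8.

8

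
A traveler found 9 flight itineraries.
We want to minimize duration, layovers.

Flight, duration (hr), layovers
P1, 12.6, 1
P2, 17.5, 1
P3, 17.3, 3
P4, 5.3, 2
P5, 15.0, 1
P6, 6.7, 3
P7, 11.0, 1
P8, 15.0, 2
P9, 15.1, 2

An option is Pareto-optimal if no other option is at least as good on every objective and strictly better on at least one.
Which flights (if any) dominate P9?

P1: duration 12.6≤15.1, layovers 1≤2 — dominates P9.
P4: duration 5.3≤15.1, layovers 2≤2 — dominates P9.
P5: duration 15.0≤15.1, layovers 1≤2 — dominates P9.
P7: duration 11.0≤15.1, layovers 1≤2 — dominates P9.
P8: duration 15.0≤15.1, layovers 2≤2 — dominates P9.
Others (P2, P3, P6) are each worse than P9 on at least one objective.

P1, P4, P5, P7, P8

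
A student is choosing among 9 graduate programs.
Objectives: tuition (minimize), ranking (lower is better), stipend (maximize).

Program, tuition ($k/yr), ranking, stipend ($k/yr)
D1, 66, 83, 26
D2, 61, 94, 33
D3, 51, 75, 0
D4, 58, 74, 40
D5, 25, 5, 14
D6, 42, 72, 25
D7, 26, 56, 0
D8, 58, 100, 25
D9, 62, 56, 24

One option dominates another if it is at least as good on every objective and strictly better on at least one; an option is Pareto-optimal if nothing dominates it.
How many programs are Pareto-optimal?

4

D1: dominated by D4 (tuition 58≤66, ranking 74≤83, stipend 40≥26).
D2: dominated by D4 (tuition 58≤61, ranking 74≤94, stipend 40≥33).
D3: dominated by D5 (tuition 25≤51, ranking 5≤75, stipend 14≥0).
D4: not dominated (best stipend).
D5: not dominated (best tuition).
D6: not dominated.
D7: dominated by D5 (tuition 25≤26, ranking 5≤56, stipend 14≥0).
D8: dominated by D4 (tuition 58≤58, ranking 74≤100, stipend 40≥25).
D9: not dominated.
Pareto-optimal: D4, D5, D6, D9 → 4.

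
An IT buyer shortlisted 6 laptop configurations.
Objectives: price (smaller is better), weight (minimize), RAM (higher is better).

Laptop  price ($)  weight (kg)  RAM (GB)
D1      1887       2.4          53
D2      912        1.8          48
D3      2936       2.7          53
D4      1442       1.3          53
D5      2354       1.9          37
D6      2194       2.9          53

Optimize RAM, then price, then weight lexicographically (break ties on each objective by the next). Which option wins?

First maximize RAM: best is 53, kept {D1, D3, D4, D6}.
Then minimize price: best is 1442, kept {D4}.

D4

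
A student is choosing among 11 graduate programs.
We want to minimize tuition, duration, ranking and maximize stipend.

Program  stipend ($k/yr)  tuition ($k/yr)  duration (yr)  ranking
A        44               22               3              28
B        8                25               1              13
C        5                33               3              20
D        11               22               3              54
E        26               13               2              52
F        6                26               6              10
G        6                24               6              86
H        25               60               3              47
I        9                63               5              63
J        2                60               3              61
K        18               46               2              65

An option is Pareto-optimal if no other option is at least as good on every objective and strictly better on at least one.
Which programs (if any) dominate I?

A: stipend 44≥9, tuition 22≤63, duration 3≤5, ranking 28≤63 — dominates I.
D: stipend 11≥9, tuition 22≤63, duration 3≤5, ranking 54≤63 — dominates I.
E: stipend 26≥9, tuition 13≤63, duration 2≤5, ranking 52≤63 — dominates I.
H: stipend 25≥9, tuition 60≤63, duration 3≤5, ranking 47≤63 — dominates I.
Others (B, C, F, G, J, K) are each worse than I on at least one objective.

A, D, E, H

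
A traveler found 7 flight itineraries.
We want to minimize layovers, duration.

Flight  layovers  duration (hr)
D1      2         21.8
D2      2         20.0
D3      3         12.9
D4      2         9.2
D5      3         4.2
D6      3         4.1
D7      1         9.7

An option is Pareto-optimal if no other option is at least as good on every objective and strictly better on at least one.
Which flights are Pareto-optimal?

D4, D6, D7

D1: dominated by D2 (layovers 2≤2, duration 20.0≤21.8).
D2: dominated by D4 (layovers 2≤2, duration 9.2≤20.0).
D3: dominated by D4 (layovers 2≤3, duration 9.2≤12.9).
D4: not dominated.
D5: dominated by D6 (layovers 3≤3, duration 4.1≤4.2).
D6: not dominated (best duration).
D7: not dominated (best layovers).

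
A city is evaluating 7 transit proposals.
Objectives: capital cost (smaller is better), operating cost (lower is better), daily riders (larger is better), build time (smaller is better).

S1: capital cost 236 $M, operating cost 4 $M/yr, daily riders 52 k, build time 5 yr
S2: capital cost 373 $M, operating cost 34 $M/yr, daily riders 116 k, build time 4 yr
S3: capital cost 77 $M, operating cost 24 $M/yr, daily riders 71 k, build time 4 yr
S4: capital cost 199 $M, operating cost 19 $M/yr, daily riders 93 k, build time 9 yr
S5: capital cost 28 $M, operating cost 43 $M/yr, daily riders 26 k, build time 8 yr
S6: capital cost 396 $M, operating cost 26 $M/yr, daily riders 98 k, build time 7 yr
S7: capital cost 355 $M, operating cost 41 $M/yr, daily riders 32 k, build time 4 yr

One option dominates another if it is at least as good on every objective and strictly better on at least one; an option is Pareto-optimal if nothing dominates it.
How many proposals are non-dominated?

S1: not dominated (best operating cost).
S2: not dominated (best daily riders).
S3: not dominated.
S4: not dominated.
S5: not dominated (best capital cost).
S6: not dominated.
S7: dominated by S3 (capital cost 77≤355, operating cost 24≤41, daily riders 71≥32, build time 4≤4).
Pareto-optimal: S1, S2, S3, S4, S5, S6 → 6.

6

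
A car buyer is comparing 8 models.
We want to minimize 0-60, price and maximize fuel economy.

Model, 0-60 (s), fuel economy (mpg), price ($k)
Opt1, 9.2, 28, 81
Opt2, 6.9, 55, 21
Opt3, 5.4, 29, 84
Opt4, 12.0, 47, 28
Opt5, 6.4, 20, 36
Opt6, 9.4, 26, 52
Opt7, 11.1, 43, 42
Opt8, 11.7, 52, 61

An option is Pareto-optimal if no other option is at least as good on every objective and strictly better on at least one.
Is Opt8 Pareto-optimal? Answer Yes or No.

Opt2 vs Opt8: 0-60 6.9≤11.7, fuel economy 55≥52, price 21≤61 — Opt2 is at least as good on every objective and strictly better on at least one, so Opt2 dominates Opt8.

No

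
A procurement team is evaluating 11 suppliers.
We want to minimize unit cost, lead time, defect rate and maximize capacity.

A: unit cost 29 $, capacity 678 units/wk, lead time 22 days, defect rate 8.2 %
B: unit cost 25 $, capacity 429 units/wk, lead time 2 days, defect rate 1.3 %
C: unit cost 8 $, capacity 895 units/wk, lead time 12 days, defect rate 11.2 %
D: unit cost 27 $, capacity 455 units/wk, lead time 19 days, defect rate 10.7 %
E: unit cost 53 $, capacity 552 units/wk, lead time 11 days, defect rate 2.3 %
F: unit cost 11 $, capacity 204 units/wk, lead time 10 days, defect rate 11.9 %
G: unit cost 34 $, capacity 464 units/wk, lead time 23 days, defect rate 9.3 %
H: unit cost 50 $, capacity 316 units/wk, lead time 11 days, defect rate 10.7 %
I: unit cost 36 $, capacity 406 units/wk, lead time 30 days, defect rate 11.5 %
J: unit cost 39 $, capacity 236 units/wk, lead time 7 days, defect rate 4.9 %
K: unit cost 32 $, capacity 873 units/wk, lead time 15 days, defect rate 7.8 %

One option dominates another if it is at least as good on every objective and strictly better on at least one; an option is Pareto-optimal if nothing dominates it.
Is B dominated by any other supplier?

A: worse on unit cost (29 vs 25).
C: worse on lead time (12 vs 2).
D: worse on unit cost (27 vs 25).
E: worse on unit cost (53 vs 25).
F: worse on capacity (204 vs 429).
G: worse on unit cost (34 vs 25).
H: worse on unit cost (50 vs 25).
I: worse on unit cost (36 vs 25).
J: worse on unit cost (39 vs 25).
K: worse on unit cost (32 vs 25).
No option is at least as good as B on every objective and strictly better on one.

No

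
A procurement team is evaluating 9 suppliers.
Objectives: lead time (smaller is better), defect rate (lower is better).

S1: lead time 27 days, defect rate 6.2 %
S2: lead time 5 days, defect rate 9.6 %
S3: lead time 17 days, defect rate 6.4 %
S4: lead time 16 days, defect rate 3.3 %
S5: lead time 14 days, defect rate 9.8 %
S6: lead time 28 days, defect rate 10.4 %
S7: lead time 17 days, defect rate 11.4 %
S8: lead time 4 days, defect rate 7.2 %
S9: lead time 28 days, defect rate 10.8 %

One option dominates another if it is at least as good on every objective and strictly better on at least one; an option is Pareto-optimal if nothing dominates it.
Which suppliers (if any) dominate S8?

S1: worse on lead time (27 vs 4).
S2: worse on lead time (5 vs 4).
S3: worse on lead time (17 vs 4).
S4: worse on lead time (16 vs 4).
S5: worse on lead time (14 vs 4).
S6: worse on lead time (28 vs 4).
S7: worse on lead time (17 vs 4).
S9: worse on lead time (28 vs 4).
No option dominates S8.

none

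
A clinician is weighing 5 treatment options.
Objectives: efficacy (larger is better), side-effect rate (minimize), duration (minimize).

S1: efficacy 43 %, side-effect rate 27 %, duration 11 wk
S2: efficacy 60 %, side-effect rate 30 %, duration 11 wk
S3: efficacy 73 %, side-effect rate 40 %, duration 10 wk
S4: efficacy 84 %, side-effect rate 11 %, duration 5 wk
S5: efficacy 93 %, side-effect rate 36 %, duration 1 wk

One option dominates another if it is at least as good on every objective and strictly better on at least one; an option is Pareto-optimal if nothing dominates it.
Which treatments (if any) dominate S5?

S1: worse on efficacy (43 vs 93).
S2: worse on efficacy (60 vs 93).
S3: worse on efficacy (73 vs 93).
S4: worse on efficacy (84 vs 93).
No option dominates S5.

none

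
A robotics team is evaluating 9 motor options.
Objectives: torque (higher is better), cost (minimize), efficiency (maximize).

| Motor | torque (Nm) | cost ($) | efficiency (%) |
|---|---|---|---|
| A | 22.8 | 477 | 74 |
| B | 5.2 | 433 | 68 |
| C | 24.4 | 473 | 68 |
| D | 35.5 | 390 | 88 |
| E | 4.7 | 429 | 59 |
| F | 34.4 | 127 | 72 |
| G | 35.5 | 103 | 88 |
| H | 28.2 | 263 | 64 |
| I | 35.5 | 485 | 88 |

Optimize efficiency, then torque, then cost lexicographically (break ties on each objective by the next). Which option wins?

G

First maximize efficiency: best is 88, kept {D, G, I}.
Then maximize torque: best is 35.5, kept {D, G, I}.
Then minimize cost: best is 103, kept {G}.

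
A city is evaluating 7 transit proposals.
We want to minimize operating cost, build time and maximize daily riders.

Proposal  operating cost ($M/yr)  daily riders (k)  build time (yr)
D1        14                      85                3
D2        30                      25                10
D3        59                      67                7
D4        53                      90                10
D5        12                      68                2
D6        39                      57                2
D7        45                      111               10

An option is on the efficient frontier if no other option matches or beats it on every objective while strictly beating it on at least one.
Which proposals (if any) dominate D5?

none

D1: worse on operating cost (14 vs 12).
D2: worse on operating cost (30 vs 12).
D3: worse on operating cost (59 vs 12).
D4: worse on operating cost (53 vs 12).
D6: worse on operating cost (39 vs 12).
D7: worse on operating cost (45 vs 12).
No option dominates D5.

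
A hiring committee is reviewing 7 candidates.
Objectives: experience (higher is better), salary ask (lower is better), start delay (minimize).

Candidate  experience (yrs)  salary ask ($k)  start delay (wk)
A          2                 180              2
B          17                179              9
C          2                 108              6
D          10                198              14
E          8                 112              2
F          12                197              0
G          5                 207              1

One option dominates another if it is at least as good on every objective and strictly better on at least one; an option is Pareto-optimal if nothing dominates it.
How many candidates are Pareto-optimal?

4

A: dominated by E (experience 8≥2, salary ask 112≤180, start delay 2≤2).
B: not dominated (best experience).
C: not dominated (best salary ask).
D: dominated by B (experience 17≥10, salary ask 179≤198, start delay 9≤14).
E: not dominated.
F: not dominated (best start delay).
G: dominated by F (experience 12≥5, salary ask 197≤207, start delay 0≤1).
Pareto-optimal: B, C, E, F → 4.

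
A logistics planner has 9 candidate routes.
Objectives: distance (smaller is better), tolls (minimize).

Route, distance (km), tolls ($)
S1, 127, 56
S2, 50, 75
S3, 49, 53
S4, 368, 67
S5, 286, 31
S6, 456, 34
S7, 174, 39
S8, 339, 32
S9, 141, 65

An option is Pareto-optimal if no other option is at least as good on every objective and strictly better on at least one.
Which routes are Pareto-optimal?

S3, S5, S7

S1: dominated by S3 (distance 49≤127, tolls 53≤56).
S2: dominated by S3 (distance 49≤50, tolls 53≤75).
S3: not dominated (best distance).
S4: dominated by S1 (distance 127≤368, tolls 56≤67).
S5: not dominated (best tolls).
S6: dominated by S5 (distance 286≤456, tolls 31≤34).
S7: not dominated.
S8: dominated by S5 (distance 286≤339, tolls 31≤32).
S9: dominated by S1 (distance 127≤141, tolls 56≤65).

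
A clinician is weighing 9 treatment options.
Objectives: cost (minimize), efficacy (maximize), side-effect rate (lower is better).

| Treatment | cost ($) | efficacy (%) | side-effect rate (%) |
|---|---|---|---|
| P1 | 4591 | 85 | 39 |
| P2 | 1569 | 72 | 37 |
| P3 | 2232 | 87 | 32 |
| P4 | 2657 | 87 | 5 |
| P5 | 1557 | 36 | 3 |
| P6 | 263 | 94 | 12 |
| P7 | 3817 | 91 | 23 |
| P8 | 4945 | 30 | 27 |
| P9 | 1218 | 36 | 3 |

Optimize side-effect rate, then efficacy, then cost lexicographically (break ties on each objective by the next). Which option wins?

P9

First minimize side-effect rate: best is 3, kept {P5, P9}.
Then maximize efficacy: best is 36, kept {P5, P9}.
Then minimize cost: best is 1218, kept {P9}.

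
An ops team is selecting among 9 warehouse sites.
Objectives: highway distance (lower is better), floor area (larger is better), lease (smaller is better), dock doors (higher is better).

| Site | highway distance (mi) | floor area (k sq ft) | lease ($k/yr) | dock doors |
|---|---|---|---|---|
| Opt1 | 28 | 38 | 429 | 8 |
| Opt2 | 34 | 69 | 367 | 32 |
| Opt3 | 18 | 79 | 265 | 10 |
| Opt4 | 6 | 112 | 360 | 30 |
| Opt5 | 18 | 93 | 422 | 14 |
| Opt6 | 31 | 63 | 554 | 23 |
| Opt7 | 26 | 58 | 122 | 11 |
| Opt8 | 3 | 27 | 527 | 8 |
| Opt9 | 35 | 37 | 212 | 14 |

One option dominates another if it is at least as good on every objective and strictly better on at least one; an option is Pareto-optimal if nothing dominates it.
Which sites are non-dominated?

Opt2, Opt3, Opt4, Opt7, Opt8, Opt9

Opt1: dominated by Opt3 (highway distance 18≤28, floor area 79≥38, lease 265≤429, dock doors 10≥8).
Opt2: not dominated (best dock doors).
Opt3: not dominated.
Opt4: not dominated (best floor area).
Opt5: dominated by Opt4 (highway distance 6≤18, floor area 112≥93, lease 360≤422, dock doors 30≥14).
Opt6: dominated by Opt4 (highway distance 6≤31, floor area 112≥63, lease 360≤554, dock doors 30≥23).
Opt7: not dominated (best lease).
Opt8: not dominated (best highway distance).
Opt9: not dominated.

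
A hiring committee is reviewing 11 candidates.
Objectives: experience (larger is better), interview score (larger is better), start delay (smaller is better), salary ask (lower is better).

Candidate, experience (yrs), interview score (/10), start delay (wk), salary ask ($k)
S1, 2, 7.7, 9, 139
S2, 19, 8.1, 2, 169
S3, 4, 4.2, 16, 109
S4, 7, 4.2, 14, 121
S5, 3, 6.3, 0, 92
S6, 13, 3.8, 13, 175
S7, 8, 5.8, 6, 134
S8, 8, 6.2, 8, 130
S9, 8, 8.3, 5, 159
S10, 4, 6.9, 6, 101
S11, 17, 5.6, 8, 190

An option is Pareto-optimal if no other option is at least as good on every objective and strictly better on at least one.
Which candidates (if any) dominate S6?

S2

S2: experience 19≥13, interview score 8.1≥3.8, start delay 2≤13, salary ask 169≤175 — dominates S6.
Others (S1, S3, S4, S5, S7, S8, S9, S10, S11) are each worse than S6 on at least one objective.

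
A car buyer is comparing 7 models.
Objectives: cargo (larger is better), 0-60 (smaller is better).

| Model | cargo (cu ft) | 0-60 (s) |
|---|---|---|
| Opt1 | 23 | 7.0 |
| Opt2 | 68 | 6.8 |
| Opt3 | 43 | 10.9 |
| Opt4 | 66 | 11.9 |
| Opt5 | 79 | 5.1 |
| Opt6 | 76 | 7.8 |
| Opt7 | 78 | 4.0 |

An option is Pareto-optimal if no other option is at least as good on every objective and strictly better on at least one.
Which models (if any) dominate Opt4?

Opt2: cargo 68≥66, 0-60 6.8≤11.9 — dominates Opt4.
Opt5: cargo 79≥66, 0-60 5.1≤11.9 — dominates Opt4.
Opt6: cargo 76≥66, 0-60 7.8≤11.9 — dominates Opt4.
Opt7: cargo 78≥66, 0-60 4.0≤11.9 — dominates Opt4.
Others (Opt1, Opt3) are each worse than Opt4 on at least one objective.

Opt2, Opt5, Opt6, Opt7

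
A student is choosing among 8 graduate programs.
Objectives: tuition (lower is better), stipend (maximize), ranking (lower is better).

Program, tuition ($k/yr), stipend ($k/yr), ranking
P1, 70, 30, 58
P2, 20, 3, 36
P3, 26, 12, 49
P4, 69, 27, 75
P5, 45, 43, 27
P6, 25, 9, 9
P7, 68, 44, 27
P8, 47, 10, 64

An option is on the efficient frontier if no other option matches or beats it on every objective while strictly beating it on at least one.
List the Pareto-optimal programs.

P2, P3, P5, P6, P7

P1: dominated by P5 (tuition 45≤70, stipend 43≥30, ranking 27≤58).
P2: not dominated (best tuition).
P3: not dominated.
P4: dominated by P5 (tuition 45≤69, stipend 43≥27, ranking 27≤75).
P5: not dominated.
P6: not dominated (best ranking).
P7: not dominated (best stipend).
P8: dominated by P3 (tuition 26≤47, stipend 12≥10, ranking 49≤64).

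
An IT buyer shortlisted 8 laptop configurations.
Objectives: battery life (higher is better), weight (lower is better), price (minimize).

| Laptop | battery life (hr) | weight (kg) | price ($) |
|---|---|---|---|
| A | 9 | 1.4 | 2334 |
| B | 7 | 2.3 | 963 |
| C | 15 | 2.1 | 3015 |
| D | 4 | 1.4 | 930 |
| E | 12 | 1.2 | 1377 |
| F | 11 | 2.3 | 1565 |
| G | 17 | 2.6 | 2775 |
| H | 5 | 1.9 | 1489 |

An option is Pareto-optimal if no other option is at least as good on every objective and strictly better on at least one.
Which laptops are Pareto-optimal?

A: dominated by E (battery life 12≥9, weight 1.2≤1.4, price 1377≤2334).
B: not dominated.
C: not dominated.
D: not dominated (best price).
E: not dominated (best weight).
F: dominated by E (battery life 12≥11, weight 1.2≤2.3, price 1377≤1565).
G: not dominated (best battery life).
H: dominated by E (battery life 12≥5, weight 1.2≤1.9, price 1377≤1489).

B, C, D, E, G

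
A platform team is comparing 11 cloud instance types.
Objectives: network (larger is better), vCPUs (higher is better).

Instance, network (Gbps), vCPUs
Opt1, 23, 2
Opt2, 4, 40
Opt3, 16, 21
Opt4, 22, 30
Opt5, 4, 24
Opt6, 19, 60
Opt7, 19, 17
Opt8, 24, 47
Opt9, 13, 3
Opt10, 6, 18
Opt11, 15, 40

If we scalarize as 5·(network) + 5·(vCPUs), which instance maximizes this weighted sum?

Opt6

Opt1: 5·23 + 5·2 = 125
Opt2: 5·4 + 5·40 = 220
Opt3: 5·16 + 5·21 = 185
Opt4: 5·22 + 5·30 = 260
Opt5: 5·4 + 5·24 = 140
Opt6: 5·19 + 5·60 = 395
Opt7: 5·19 + 5·17 = 180
Opt8: 5·24 + 5·47 = 355
Opt9: 5·13 + 5·3 = 80
Opt10: 5·6 + 5·18 = 120
Opt11: 5·15 + 5·40 = 275
Highest: Opt6 at 395.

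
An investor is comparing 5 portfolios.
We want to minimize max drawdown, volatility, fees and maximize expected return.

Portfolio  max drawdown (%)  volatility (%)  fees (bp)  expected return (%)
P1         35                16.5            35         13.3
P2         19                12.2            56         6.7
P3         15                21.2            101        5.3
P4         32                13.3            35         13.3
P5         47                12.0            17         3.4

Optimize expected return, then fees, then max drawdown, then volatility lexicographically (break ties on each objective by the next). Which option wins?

P4

First maximize expected return: best is 13.3, kept {P1, P4}.
Then minimize fees: best is 35, kept {P1, P4}.
Then minimize max drawdown: best is 32, kept {P4}.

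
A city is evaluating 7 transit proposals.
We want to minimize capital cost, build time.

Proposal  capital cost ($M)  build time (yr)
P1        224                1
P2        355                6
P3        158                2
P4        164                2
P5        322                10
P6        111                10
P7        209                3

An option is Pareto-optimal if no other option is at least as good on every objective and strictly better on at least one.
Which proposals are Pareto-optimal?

P1, P3, P6

P1: not dominated (best build time).
P2: dominated by P1 (capital cost 224≤355, build time 1≤6).
P3: not dominated.
P4: dominated by P3 (capital cost 158≤164, build time 2≤2).
P5: dominated by P1 (capital cost 224≤322, build time 1≤10).
P6: not dominated (best capital cost).
P7: dominated by P3 (capital cost 158≤209, build time 2≤3).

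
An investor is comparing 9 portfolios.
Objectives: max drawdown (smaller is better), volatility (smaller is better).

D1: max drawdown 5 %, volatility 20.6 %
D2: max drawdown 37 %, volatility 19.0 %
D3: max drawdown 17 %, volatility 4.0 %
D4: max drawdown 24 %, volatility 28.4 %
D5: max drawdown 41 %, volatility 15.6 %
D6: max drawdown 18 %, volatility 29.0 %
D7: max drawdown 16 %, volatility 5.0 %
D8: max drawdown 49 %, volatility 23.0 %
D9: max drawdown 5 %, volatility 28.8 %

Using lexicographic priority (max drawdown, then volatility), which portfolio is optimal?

First minimize max drawdown: best is 5, kept {D1, D9}.
Then minimize volatility: best is 20.6, kept {D1}.

D1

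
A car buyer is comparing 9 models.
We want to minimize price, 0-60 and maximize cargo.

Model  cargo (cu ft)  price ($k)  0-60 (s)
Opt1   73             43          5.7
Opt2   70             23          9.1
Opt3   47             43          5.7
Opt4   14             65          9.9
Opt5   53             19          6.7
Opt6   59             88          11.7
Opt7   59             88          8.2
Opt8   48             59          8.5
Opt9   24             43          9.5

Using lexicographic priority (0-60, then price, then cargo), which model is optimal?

Opt1

First minimize 0-60: best is 5.7, kept {Opt1, Opt3}.
Then minimize price: best is 43, kept {Opt1, Opt3}.
Then maximize cargo: best is 73, kept {Opt1}.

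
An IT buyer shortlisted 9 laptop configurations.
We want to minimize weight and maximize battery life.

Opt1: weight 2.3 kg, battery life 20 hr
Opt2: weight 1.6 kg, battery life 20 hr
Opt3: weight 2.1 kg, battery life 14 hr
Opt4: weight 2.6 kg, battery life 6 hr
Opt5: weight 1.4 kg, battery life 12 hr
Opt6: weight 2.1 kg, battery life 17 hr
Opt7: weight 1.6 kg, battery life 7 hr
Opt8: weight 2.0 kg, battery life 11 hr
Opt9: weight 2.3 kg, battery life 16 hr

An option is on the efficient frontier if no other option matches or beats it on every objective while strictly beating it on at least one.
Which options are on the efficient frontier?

Opt2, Opt5

Opt1: dominated by Opt2 (weight 1.6≤2.3, battery life 20≥20).
Opt2: not dominated.
Opt3: dominated by Opt2 (weight 1.6≤2.1, battery life 20≥14).
Opt4: dominated by Opt1 (weight 2.3≤2.6, battery life 20≥6).
Opt5: not dominated (best weight).
Opt6: dominated by Opt2 (weight 1.6≤2.1, battery life 20≥17).
Opt7: dominated by Opt2 (weight 1.6≤1.6, battery life 20≥7).
Opt8: dominated by Opt2 (weight 1.6≤2.0, battery life 20≥11).
Opt9: dominated by Opt1 (weight 2.3≤2.3, battery life 20≥16).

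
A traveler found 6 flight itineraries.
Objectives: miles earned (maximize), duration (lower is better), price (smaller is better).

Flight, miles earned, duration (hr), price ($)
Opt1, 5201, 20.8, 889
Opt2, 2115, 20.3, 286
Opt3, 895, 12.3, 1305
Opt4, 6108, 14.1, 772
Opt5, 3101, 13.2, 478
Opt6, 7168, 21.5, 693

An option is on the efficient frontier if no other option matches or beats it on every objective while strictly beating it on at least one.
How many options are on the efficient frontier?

5

Opt1: dominated by Opt4 (miles earned 6108≥5201, duration 14.1≤20.8, price 772≤889).
Opt2: not dominated (best price).
Opt3: not dominated (best duration).
Opt4: not dominated.
Opt5: not dominated.
Opt6: not dominated (best miles earned).
Pareto-optimal: Opt2, Opt3, Opt4, Opt5, Opt6 → 5.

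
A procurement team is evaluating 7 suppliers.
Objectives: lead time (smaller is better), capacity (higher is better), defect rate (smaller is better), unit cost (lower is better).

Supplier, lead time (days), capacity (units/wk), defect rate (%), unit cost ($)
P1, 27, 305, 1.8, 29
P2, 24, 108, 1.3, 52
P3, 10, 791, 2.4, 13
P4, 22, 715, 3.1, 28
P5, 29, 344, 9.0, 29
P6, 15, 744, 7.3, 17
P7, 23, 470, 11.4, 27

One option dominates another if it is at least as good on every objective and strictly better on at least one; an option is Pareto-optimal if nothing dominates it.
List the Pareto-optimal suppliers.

P1, P2, P3

P1: not dominated.
P2: not dominated (best defect rate).
P3: not dominated (best lead time).
P4: dominated by P3 (lead time 10≤22, capacity 791≥715, defect rate 2.4≤3.1, unit cost 13≤28).
P5: dominated by P3 (lead time 10≤29, capacity 791≥344, defect rate 2.4≤9.0, unit cost 13≤29).
P6: dominated by P3 (lead time 10≤15, capacity 791≥744, defect rate 2.4≤7.3, unit cost 13≤17).
P7: dominated by P3 (lead time 10≤23, capacity 791≥470, defect rate 2.4≤11.4, unit cost 13≤27).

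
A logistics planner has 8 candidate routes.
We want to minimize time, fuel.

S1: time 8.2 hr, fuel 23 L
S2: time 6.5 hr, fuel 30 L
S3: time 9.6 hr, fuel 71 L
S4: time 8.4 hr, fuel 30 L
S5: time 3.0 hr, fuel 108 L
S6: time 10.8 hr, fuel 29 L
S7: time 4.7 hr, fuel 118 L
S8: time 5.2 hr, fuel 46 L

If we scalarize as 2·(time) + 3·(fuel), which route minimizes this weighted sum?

S1: 2·8.2 + 3·23 = 85.4
S2: 2·6.5 + 3·30 = 103.0
S3: 2·9.6 + 3·71 = 232.2
S4: 2·8.4 + 3·30 = 106.8
S5: 2·3.0 + 3·108 = 330.0
S6: 2·10.8 + 3·29 = 108.6
S7: 2·4.7 + 3·118 = 363.4
S8: 2·5.2 + 3·46 = 148.4
Lowest: S1 at 85.4.

S1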